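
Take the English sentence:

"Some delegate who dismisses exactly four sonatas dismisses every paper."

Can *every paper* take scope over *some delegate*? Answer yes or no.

*every paper* is a matrix argument; only *some delegate* is modified by the relative clause *who dismisses exactly four sonatas*, so the RC island is irrelevant to the target quantifier.
No island intervenes, so both surface and inverse scope are derivable.

Yes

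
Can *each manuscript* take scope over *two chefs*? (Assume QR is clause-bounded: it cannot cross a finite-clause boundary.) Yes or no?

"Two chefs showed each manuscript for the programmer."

Yes

*each manuscript* is the matrix object and *two chefs* the matrix subject; the two are clausemates.
QR within a single clause is free, so the lower quantifier may take scope over the higher one.
Both orderings are possible: *two chefs* > *each manuscript* and *each manuscript* > *two chefs*.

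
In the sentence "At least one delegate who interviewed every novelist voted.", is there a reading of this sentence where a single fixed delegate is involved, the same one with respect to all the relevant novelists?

This is the *at least one delegate* > *every novelist* reading.
That is the surface-scope ordering, which is always one of the available readings — island constraints only ever restrict inverse scope.

Yes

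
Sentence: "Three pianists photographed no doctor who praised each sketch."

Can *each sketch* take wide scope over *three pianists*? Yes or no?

The target quantifier *each sketch* is part of the relative clause *who praised each sketch* modifying *no doctor*.
Relative clauses are scope islands: a quantifier cannot QR out of a relative clause to take scope in the matrix clause.
The inverse ordering *each sketch* > *three pianists* is therefore underivable.

No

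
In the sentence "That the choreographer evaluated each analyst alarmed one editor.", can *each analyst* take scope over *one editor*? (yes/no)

No

The DP *each analyst* is contained in the sentential subject *that the choreographer evaluated each analyst*.
Clausal subjects are scope islands; QR from inside the subject into the matrix is barred.
So *each analyst* cannot raise to a position above *one editor*.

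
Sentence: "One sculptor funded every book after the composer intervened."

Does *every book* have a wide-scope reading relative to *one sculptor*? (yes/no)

Yes

Neither queried DP is inside the adjunct, so the adjunct-island constraint does not apply.
Ordinary QR to a clause-peripheral position gives the wide-scope LF for the lower DP.
The sentence is scopally ambiguous between *one sculptor* > *every book* and *every book* > *one sculptor*.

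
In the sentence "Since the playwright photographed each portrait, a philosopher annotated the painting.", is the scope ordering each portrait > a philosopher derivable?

No

The DP *each portrait* is contained in the adjunct clause *since the playwright photographed each portrait*.
Adverbial clauses are not L-marked, so they are barriers for QR — the quantifier cannot escape the adjunct.
So the wide-scope reading for *each portrait* is blocked.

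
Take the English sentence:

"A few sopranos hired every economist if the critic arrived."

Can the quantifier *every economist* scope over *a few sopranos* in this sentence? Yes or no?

Yes

*every economist* is a matrix argument; the adjunct is an island but the target quantifier is outside it.
With no island boundary between them, the object can take inverse scope over the subject via ordinary QR within the clause.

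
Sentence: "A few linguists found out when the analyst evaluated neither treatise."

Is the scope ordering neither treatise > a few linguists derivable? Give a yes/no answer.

No

The target quantifier *neither treatise* is part of the embedded question *when the analyst evaluated neither treatise*.
An indirect question is a wh-island; the filled [Spec,CP] blocks QR across the CP edge.
There is no licit LF on which *neither treatise* c-commands *a few linguists*.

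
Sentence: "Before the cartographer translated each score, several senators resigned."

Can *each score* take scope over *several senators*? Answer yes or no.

No

Structurally, *each score* is inside the adjunct clause *before the cartographer translated each score*.
Scope out of an adjunct clause is unavailable: QR respects the adjunct-island constraint.
The ordering *each score* > *several senators* is therefore underivable.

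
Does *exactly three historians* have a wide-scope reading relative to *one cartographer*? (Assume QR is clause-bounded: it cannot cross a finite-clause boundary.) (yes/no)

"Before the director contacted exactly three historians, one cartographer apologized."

The target quantifier *exactly three historians* is part of the adjunct clause *before the director contacted exactly three historians*.
Adjunct clauses are scope islands: a quantifier inside an adjunct cannot raise into the matrix clause.
The ordering *exactly three historians* > *one cartographer* is therefore underivable.

No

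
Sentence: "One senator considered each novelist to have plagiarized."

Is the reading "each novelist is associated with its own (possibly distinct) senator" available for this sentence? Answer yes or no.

Yes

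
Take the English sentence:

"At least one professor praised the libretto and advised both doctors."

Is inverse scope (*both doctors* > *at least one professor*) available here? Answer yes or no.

No

Structurally, *both doctors* is inside one conjunct of the coordinate structure (*advised both doctors*).
QR out of a conjunct would have to apply non-ATB, which the CSC forbids.
So *both doctors* cannot raise high enough to outscope *at least one professor*; only the surface ordering *at least one professor* > *both doctors* is available.
(Only the surface reading survives: one fixed professor with respect to all the relevant doctors.)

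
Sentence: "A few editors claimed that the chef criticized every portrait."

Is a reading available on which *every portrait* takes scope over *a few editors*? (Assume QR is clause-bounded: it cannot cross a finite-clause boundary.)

No

*every portrait* is embedded in the finite complement clause *that the chef criticized every portrait*.
Given the clause-boundedness assumption, QR cannot cross the finite CP into the matrix.
Hence only narrow scope for *every portrait* (under *a few editors*) survives.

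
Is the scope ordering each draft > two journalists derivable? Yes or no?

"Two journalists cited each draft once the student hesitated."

Yes

Neither queried DP is inside the adjunct, so the adjunct-island constraint does not apply.
No island intervenes, so both surface and inverse scope are derivable.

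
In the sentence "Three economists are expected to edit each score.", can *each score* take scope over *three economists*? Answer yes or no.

*each score* is inside a raising infinitive, which is transparent to QR (no CP barrier), so it behaves as a matrix argument.
Ordinary QR to a clause-peripheral position gives the wide-scope LF for the lower DP.

Yes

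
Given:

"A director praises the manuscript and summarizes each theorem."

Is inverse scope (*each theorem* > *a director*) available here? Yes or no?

The target quantifier *each theorem* is part of one conjunct of the coordinate structure (*summarizes each theorem*).
A quantifier cannot raise out of one conjunct of a coordination across the whole coordinate structure — the CSC applies to QR.
Hence only narrow scope for *each theorem* (under *a director*) survives.
(Only the surface reading survives: one fixed director with respect to all the relevant theorems.)

No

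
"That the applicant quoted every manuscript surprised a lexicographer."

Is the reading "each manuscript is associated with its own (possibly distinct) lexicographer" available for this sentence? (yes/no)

No

This is the *every manuscript* > *a lexicographer* reading.
*every manuscript* is embedded in the sentential subject *that the applicant quoted every manuscript*.
Subjects — clausal subjects included — are islands for extraction, and QR is no exception.
*every manuscript* is confined to the island and cannot take scope over *a lexicographer*.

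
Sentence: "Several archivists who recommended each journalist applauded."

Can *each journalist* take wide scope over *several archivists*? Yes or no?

No

The target quantifier *each journalist* is part of the relative clause *who recommended each journalist*.
QR out of a relative clause is ruled out by the relative-clause island constraint.
So *each journalist* cannot raise to a position above *several archivists*.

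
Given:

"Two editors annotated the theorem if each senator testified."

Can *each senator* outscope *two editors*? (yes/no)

No

*each senator* is embedded in the adjunct clause *if each senator testified*.
Scope out of an adjunct clause is unavailable: QR respects the adjunct-island constraint.
There is no licit LF on which *each senator* c-commands *two editors*.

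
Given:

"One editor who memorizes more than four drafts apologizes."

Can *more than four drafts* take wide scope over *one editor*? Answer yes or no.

The target quantifier *more than four drafts* is part of the relative clause *who memorizes more than four drafts*.
Relative clauses are scope islands: a quantifier cannot QR out of a relative clause to take scope in the matrix clause.
*more than four drafts* is confined to the island and cannot take scope over *one editor*.
(Only the surface reading survives: one fixed editor with respect to all the relevant drafts.)

No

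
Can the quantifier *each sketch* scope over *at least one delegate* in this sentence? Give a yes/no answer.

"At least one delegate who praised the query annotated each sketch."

*each sketch* sits in the matrix clause, not in the relative clause on *at least one delegate*.
With no island boundary between them, the object can take inverse scope over the subject via ordinary QR within the clause.

Yes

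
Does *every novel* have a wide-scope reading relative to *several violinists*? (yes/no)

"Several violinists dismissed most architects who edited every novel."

*every novel* sits inside the relative clause *who edited every novel* modifying *most architects*.
Relative clauses are scope islands: a quantifier cannot QR out of a relative clause to take scope in the matrix clause.
The inverse ordering *every novel* > *several violinists* is therefore underivable.

No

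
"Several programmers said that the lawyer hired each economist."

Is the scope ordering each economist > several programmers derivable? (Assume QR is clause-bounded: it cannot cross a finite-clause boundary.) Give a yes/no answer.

*each economist* is embedded in the finite complement clause *that the lawyer hired each economist*.
Under clause-bounded QR, a quantifier in an embedded finite clause cannot raise into the matrix clause.
*each economist* > *several programmers* would require crossing that boundary, which is illicit.

No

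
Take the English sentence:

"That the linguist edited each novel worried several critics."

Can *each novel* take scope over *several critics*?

No

The DP *each novel* is contained in the sentential subject *that the linguist edited each novel*.
Subjects — clausal subjects included — are islands for extraction, and QR is no exception.
*each novel* is confined to the island and cannot take scope over *several critics*.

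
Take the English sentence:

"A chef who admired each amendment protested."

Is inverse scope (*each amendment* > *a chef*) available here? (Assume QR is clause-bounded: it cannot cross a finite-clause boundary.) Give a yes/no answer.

No

The DP *each amendment* is contained in the relative clause *who admired each amendment*.
Relative clauses block scope extraction: QR cannot target a position outside the modified NP.
Hence only narrow scope for *each amendment* (under *a chef*) survives.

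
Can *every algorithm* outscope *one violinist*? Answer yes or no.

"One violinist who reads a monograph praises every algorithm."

Yes

*every algorithm* is a matrix argument; only *one violinist* is modified by the relative clause *who reads a monograph*, so the RC island is irrelevant to the target quantifier.
Nothing blocks QR of the lower DP to a position above the higher one, so inverse scope is available.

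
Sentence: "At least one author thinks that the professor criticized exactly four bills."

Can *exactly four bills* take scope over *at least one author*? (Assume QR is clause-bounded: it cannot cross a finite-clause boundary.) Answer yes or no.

*exactly four bills* sits inside the finite complement clause *that the professor criticized exactly four bills*.
With QR restricted to its own tensed clause, the embedded quantifier cannot reach a matrix scope position.
So the wide-scope reading for *exactly four bills* is blocked.
(Only the surface reading survives: one fixed author with respect to all the relevant bills.)

No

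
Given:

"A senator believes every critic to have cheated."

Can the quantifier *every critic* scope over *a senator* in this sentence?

Yes

The ECM infinitive is scope-transparent — *every critic* is free to raise above *a senator*.
Nothing blocks QR of the lower DP to a position above the higher one, so inverse scope is available.
The sentence is scopally ambiguous between *a senator* > *every critic* and *every critic* > *a senator*.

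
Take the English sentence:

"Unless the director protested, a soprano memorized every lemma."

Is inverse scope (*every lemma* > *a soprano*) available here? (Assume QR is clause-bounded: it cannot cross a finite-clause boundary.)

Yes

*every lemma* is a matrix argument; the adjunct is an island but the target quantifier is outside it.
Clause-internal QR can adjoin the lower DP above the subject, yielding the inverse reading.
Both orderings are possible: *a soprano* > *every lemma* and *every lemma* > *a soprano*.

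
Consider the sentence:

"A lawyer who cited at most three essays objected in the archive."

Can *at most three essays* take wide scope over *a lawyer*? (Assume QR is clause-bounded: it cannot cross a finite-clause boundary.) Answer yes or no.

No

*at most three essays* occurs within the relative clause *who cited at most three essays*.
A relative clause is a scope island — quantifier raising cannot cross its boundary.
The inverse ordering *at most three essays* > *a lawyer* is therefore underivable.
(Only the surface reading survives: one fixed lawyer with respect to all the relevant essays.)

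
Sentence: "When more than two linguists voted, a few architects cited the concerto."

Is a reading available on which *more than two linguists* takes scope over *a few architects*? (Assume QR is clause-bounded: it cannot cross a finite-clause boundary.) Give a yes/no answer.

No

*more than two linguists* sits inside the adjunct clause *when more than two linguists voted*.
Scope out of an adjunct clause is unavailable: QR respects the adjunct-island constraint.
*more than two linguists* is confined to the island and cannot take scope over *a few architects*.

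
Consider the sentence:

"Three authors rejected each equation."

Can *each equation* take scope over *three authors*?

Yes

Both DPs are arguments of the same predicate; there is no clause or island boundary between them.
With no island boundary between them, the object can take inverse scope over the subject via ordinary QR within the clause.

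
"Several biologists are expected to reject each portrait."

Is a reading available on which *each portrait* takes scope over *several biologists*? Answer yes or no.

Yes

Infinitival complements of raising predicates do not block QR; *each portrait* and *several biologists* are effectively clausemates.
Since no island is crossed, the inverse ordering is licensed alongside surface scope.
So *each portrait* > *several biologists* is among the available readings.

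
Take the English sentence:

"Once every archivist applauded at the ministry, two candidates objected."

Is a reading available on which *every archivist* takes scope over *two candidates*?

No

*every archivist* sits inside the adjunct clause *once every archivist applauded at the ministry*.
Since the clause is an adjunct (not a complement), the Adjunct Condition blocks QR across its edge.
There is no licit LF on which *every archivist* c-commands *two candidates*.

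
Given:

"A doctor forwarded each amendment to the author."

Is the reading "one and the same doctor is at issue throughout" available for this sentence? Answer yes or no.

This is the *a doctor* > *each amendment* reading.
Nothing needs to raise for *a doctor* > *each amendment*, so no island constraint is at stake.

Yes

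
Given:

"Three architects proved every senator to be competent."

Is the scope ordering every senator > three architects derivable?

Yes

*every senator* is an ECM subject; ECM complements are not islands, and the embedded quantifier may take matrix scope.
Ordinary QR to a clause-peripheral position gives the wide-scope LF for the lower DP.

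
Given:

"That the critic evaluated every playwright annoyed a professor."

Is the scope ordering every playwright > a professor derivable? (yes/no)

No

The target quantifier *every playwright* is part of the sentential subject *that the critic evaluated every playwright*.
Subjects — clausal subjects included — are islands for extraction, and QR is no exception.
*every playwright* > *a professor* would require crossing that boundary, which is illicit.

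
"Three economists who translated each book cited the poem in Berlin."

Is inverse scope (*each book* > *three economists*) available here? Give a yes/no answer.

*each book* sits inside the relative clause *who translated each book*.
QR out of a relative clause is ruled out by the relative-clause island constraint.
The inverse ordering *each book* > *three economists* is therefore underivable.

No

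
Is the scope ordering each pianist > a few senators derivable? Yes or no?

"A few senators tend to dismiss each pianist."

Raising constructions are monoclausal for scope purposes; *each pianist* is not separated from *a few senators* by any island.
With no island boundary between them, the object can take inverse scope over the subject via ordinary QR within the clause.

Yes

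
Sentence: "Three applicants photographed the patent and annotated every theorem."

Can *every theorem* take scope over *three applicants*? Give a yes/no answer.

Structurally, *every theorem* is inside one conjunct of the coordinate structure (*annotated every theorem*).
The Coordinate Structure Constraint blocks movement (including QR) out of a single conjunct.
So the wide-scope reading for *every theorem* is blocked.

No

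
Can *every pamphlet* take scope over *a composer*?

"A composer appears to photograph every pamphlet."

Yes

Infinitival complements of raising predicates do not block QR; *every pamphlet* and *a composer* are effectively clausemates.
No island intervenes, so both surface and inverse scope are derivable.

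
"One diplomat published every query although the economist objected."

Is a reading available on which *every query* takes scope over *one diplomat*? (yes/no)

Yes

Although there is an adjunct clause, *every query* is in the main clause, not inside the adjunct.
Nothing blocks QR of the lower DP to a position above the higher one, so inverse scope is available.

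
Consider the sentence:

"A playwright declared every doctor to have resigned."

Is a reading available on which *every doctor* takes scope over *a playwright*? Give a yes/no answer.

Yes

*every doctor* is an ECM subject; ECM complements are not islands, and the embedded quantifier may take matrix scope.
Clause-internal QR can adjoin the lower DP above the subject, yielding the inverse reading.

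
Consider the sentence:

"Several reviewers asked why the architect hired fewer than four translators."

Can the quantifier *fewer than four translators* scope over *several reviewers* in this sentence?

The target quantifier *fewer than four translators* is part of the embedded question *why the architect hired fewer than four translators*.
The wh-island constraint blocks QR out of an embedded interrogative.
So *fewer than four translators* cannot raise high enough to outscope *several reviewers*; only the surface ordering *several reviewers* > *fewer than four translators* is available.

No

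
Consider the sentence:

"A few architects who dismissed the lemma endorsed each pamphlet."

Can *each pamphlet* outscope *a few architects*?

*each pamphlet* is a matrix argument; only *a few architects* is modified by the relative clause *who dismissed the lemma*, so the RC island is irrelevant to the target quantifier.
Nothing blocks QR of the lower DP to a position above the higher one, so inverse scope is available.
Both orderings are possible: *a few architects* > *each pamphlet* and *each pamphlet* > *a few architects*.

Yes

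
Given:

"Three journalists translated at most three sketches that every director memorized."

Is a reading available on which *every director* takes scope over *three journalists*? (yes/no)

The DP *every director* is contained in the relative clause *that every director memorized* modifying *at most three sketches*.
QR out of a relative clause is ruled out by the relative-clause island constraint.
So the wide-scope reading for *every director* is blocked.

No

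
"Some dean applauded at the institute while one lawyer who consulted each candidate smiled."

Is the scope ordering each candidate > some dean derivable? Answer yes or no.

The target quantifier *each candidate* is part of the relative clause *who consulted each candidate*, which is itself inside the adjunct *while one lawyer who consulted each candidate smiled*.
Both the relative clause and the enclosing adjunct are scope islands; QR cannot cross either.
So the wide-scope reading for *each candidate* is blocked.
(Only the surface reading survives: one fixed dean with respect to all the relevant candidates.)

No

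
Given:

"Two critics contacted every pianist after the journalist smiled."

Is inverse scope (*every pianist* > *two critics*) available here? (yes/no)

The adjunct island is irrelevant here — *every pianist* and *two critics* are both in the matrix clause.
Nothing blocks QR of the lower DP to a position above the higher one, so inverse scope is available.
Both orderings are possible: *two critics* > *every pianist* and *every pianist* > *two critics*.

Yes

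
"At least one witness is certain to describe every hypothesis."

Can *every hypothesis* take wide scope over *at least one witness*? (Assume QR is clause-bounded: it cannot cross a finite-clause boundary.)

Yes

The matrix predicate is a raising verb, whose infinitival complement is not a scope island — *every hypothesis* can QR into the matrix clause.
QR within a single clause is free, so the lower quantifier may take scope over the higher one.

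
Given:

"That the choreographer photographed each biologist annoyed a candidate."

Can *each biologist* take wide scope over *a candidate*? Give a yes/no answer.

*each biologist* occurs within the sentential subject *that the choreographer photographed each biologist*.
Sentential subjects are islands: a quantifier inside the subject clause cannot raise over the matrix predicate.
The ordering *each biologist* > *a candidate* is therefore underivable.

No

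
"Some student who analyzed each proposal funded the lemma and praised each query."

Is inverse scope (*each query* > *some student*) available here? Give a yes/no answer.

The target quantifier *each query* is part of one conjunct of the coordinate structure (*praised each query*).
The Coordinate Structure Constraint blocks movement (including QR) out of a single conjunct.
So *each query* cannot raise to a position above *some student*.
(Only the surface reading survives: one fixed student with respect to all the relevant queries.)

No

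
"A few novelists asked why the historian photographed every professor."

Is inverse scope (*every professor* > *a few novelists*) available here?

No

*every professor* occurs within the embedded question *why the historian photographed every professor*.
QR across an interrogative CP boundary is ruled out as a wh-island violation.
So the wide-scope reading for *every professor* is blocked.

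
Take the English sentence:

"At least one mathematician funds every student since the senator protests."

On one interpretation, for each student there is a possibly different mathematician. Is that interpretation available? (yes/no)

Yes

That reading corresponds to *every student* > *at least one mathematician*.
The adjunct clause does not contain *every student*, which is the matrix object.
Clause-internal QR can adjoin the lower DP above the subject, yielding the inverse reading.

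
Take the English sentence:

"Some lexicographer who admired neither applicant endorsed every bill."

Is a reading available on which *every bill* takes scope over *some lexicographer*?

Yes

Although the sentence contains a relative clause (*who admired neither applicant*), *every bill* is outside it, in the matrix VP.
With no island boundary between them, the object can take inverse scope over the subject via ordinary QR within the clause.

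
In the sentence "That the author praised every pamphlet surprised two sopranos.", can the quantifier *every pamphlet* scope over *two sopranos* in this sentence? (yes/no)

No

*every pamphlet* sits inside the sentential subject *that the author praised every pamphlet*.
Clausal subjects are scope islands; QR from inside the subject into the matrix is barred.
There is no licit LF on which *every pamphlet* c-commands *two sopranos*.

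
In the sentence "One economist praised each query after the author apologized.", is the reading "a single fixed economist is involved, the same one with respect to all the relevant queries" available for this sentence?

Yes

That reading corresponds to *one economist* > *each query*.
Surface scope (*one economist* > *each query*) is always derivable; islands only block QR, not in-situ interpretation.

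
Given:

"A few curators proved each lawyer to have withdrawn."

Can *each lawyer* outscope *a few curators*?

Yes

The ECM infinitive is scope-transparent — *each lawyer* is free to raise above *a few curators*.
Ordinary QR to a clause-peripheral position gives the wide-scope LF for the lower DP.
Both orderings are possible: *a few curators* > *each lawyer* and *each lawyer* > *a few curators*.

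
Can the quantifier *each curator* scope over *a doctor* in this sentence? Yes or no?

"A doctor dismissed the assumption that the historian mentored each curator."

*each curator* is embedded in the complex NP *the assumption that the historian mentored each curator*.
The complex NP is opaque for QR — the quantifier is frozen inside the noun's complement.
So *each curator* cannot raise to a position above *a doctor*.
(Only the surface reading survives: one fixed doctor with respect to all the relevant curators.)

No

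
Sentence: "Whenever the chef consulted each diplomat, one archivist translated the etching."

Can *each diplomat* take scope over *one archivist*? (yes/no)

No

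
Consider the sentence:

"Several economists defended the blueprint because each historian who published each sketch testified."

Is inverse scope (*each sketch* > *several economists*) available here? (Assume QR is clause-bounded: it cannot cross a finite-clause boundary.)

No

*each sketch* sits inside the relative clause *who published each sketch*, which is itself inside the adjunct *because each historian who published each sketch testified*.
The quantifier would have to escape first the RC and then the adjunct — two independent island violations.
*each sketch* is confined to the island and cannot take scope over *several economists*.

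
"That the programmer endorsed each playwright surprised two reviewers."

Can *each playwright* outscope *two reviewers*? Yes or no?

The DP *each playwright* is contained in the sentential subject *that the programmer endorsed each playwright*.
The subject-island constraint blocks QR out of a clausal subject.
So the wide-scope reading for *each playwright* is blocked.

No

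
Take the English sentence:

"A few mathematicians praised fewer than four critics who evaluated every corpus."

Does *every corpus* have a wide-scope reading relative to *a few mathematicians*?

No

*every corpus* occurs within the relative clause *who evaluated every corpus* modifying *fewer than four critics*.
The relative clause forms an island for QR, so the quantifier is confined to the head noun's restrictor.
*every corpus* is confined to the island and cannot take scope over *a few mathematicians*.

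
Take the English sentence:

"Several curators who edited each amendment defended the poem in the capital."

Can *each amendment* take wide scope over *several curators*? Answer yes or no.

Structurally, *each amendment* is inside the relative clause *who edited each amendment*.
Relative clauses block scope extraction: QR cannot target a position outside the modified NP.
The inverse ordering *each amendment* > *several curators* is therefore underivable.

No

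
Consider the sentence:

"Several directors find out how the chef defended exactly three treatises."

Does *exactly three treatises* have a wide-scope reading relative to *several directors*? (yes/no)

No

*exactly three treatises* sits inside the embedded question *how the chef defended exactly three treatises*.
Embedded questions are wh-islands: a quantifier inside an indirect question cannot QR into the matrix clause.
So *exactly three treatises* cannot raise high enough to outscope *several directors*; only the surface ordering *several directors* > *exactly three treatises* is available.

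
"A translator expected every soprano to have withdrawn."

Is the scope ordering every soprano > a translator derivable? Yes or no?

Yes

This is an ECM construction: *every soprano* is the infinitival subject, Case-marked by the matrix verb, and the infinitive is transparent for QR.
With no island boundary between them, the object can take inverse scope over the subject via ordinary QR within the clause.
Both orderings are possible: *a translator* > *every soprano* and *every soprano* > *a translator*.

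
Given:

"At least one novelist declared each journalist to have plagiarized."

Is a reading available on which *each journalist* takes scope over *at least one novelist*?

ECM infinitives lack a CP barrier, so *each journalist* can QR over the matrix subject *at least one novelist*.
Ordinary QR to a clause-peripheral position gives the wide-scope LF for the lower DP.
The sentence is scopally ambiguous between *at least one novelist* > *each journalist* and *each journalist* > *at least one novelist*.

Yes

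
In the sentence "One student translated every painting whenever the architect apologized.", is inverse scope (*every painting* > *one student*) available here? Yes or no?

Yes

Although there is an adjunct clause, *every painting* is in the main clause, not inside the adjunct.
Nothing blocks QR of the lower DP to a position above the higher one, so inverse scope is available.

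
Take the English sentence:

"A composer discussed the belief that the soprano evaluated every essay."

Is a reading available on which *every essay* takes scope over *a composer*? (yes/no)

*every essay* is embedded in the complex NP *the belief that the soprano evaluated every essay*.
Since the clause is the complement of a nominal head, the CNPC blocks scope extraction.
*every essay* is confined to the island and cannot take scope over *a composer*.
(Only the surface reading survives: one fixed composer with respect to all the relevant essays.)

No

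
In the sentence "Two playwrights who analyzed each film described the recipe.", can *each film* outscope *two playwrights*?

*each film* sits inside the relative clause *who analyzed each film*.
Quantifiers inside a relative clause are trapped there; the RC boundary blocks QR.
So *each film* cannot raise to a position above *two playwrights*.

No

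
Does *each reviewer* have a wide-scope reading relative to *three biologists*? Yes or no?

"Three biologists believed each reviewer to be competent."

This is an ECM construction: *each reviewer* is the infinitival subject, Case-marked by the matrix verb, and the infinitive is transparent for QR.
Clause-internal QR can adjoin the lower DP above the subject, yielding the inverse reading.

Yes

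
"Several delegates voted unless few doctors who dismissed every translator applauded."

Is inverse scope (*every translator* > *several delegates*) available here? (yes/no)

No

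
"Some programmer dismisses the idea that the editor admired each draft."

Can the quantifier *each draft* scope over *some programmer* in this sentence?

The DP *each draft* is contained in the complex NP *the idea that the editor admired each draft*.
A that-clause complement to a noun is an island; QR cannot cross the NP boundary.
*each draft* is confined to the island and cannot take scope over *some programmer*.

No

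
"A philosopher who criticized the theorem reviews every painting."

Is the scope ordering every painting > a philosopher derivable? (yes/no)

Yes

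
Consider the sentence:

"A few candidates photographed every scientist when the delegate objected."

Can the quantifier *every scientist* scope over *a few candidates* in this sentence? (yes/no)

Yes

The adjunct island is irrelevant here — *every scientist* and *a few candidates* are both in the matrix clause.
Since no island is crossed, the inverse ordering is licensed alongside surface scope.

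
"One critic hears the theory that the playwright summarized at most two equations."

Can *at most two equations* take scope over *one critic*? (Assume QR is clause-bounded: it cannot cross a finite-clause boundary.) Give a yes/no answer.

The target quantifier *at most two equations* is part of the complex NP *the theory that the playwright summarized at most two equations*.
Noun-complement clauses are scope islands (the Complex NP Constraint): a quantifier inside one cannot scope into the matrix.
So *at most two equations* cannot raise to a position above *one critic*.
(Only the surface reading survives: one fixed critic with respect to all the relevant equations.)

No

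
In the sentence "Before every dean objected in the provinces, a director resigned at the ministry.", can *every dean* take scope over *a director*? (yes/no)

The target quantifier *every dean* is part of the adjunct clause *before every dean objected in the provinces*.
Adverbial clauses are not L-marked, so they are barriers for QR — the quantifier cannot escape the adjunct.
So the wide-scope reading for *every dean* is blocked.

No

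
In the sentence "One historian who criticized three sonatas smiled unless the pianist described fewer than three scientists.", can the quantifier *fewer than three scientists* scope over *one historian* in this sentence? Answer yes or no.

No

Structurally, *fewer than three scientists* is inside the adjunct clause *unless the pianist described fewer than three scientists*.
Since the clause is an adjunct (not a complement), the Adjunct Condition blocks QR across its edge.
There is no licit LF on which *fewer than three scientists* c-commands *one historian*.
(Only the surface reading survives: one fixed historian with respect to all the relevant scientists.)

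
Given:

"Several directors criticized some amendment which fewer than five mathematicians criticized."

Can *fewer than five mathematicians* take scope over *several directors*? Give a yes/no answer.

*fewer than five mathematicians* occurs within the relative clause *which fewer than five mathematicians criticized* modifying *some amendment*.
QR out of a relative clause is ruled out by the relative-clause island constraint.
*fewer than five mathematicians* > *several directors* would require crossing that boundary, which is illicit.

No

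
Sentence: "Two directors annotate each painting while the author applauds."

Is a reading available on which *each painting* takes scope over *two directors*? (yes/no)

Yes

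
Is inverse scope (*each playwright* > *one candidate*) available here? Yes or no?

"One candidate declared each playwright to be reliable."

Yes

The ECM infinitive is scope-transparent — *each playwright* is free to raise above *one candidate*.
With no island boundary between them, the object can take inverse scope over the subject via ordinary QR within the clause.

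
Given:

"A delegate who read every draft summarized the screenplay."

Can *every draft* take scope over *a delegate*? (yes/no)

The DP *every draft* is contained in the relative clause *who read every draft*.
A relative clause is a scope island — quantifier raising cannot cross its boundary.
*every draft* is confined to the island and cannot take scope over *a delegate*.
(Only the surface reading survives: one fixed delegate with respect to all the relevant drafts.)

No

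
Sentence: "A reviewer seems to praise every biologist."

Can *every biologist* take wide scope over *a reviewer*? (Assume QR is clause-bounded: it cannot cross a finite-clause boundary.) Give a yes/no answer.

*every biologist* is inside a raising infinitive, which is transparent to QR (no CP barrier), so it behaves as a matrix argument.
Ordinary QR to a clause-peripheral position gives the wide-scope LF for the lower DP.

Yes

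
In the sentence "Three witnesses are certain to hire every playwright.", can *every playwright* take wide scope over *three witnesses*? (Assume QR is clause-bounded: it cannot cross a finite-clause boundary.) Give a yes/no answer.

*every playwright* is the object of the infinitival complement of a raising predicate; raising infinitives are transparent for QR, so the two DPs are in effect clausemates.
Clause-internal QR can adjoin the lower DP above the subject, yielding the inverse reading.
The sentence is scopally ambiguous between *three witnesses* > *every playwright* and *every playwright* > *three witnesses*.

Yes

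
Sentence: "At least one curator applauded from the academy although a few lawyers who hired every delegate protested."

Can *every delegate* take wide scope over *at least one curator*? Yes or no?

No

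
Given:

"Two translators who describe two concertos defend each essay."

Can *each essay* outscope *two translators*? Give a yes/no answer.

The relative clause *who describe two concertos* modifies *two translators*, but *each essay* is not inside that relative clause — it is an argument of the matrix verb.
Ordinary QR to a clause-peripheral position gives the wide-scope LF for the lower DP.
The sentence is scopally ambiguous between *two translators* > *each essay* and *each essay* > *two translators*.

Yes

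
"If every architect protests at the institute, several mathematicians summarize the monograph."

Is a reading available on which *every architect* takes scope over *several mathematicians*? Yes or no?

*every architect* sits inside the adjunct clause *if every architect protests at the institute*.
Scope out of an adjunct clause is unavailable: QR respects the adjunct-island constraint.
*every architect* > *several mathematicians* would require crossing that boundary, which is illicit.

No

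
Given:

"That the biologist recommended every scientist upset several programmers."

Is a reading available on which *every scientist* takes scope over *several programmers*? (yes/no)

No

*every scientist* is embedded in the sentential subject *that the biologist recommended every scientist*.
The subject-island constraint blocks QR out of a clausal subject.
There is no licit LF on which *every scientist* c-commands *several programmers*.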